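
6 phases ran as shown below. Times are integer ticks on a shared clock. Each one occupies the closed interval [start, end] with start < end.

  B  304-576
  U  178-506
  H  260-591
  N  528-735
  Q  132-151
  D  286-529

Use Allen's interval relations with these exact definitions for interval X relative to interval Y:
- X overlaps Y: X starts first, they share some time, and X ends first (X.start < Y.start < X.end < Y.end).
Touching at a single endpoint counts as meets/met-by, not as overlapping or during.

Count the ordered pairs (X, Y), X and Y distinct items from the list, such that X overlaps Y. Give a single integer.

Checking all 30 ordered pairs for relation 'overlaps'; matching pairs in alphabetical order:
(B, N): B overlaps N ✓
(D, B): D overlaps B ✓
(D, N): D overlaps N ✓
(H, N): H overlaps N ✓
(U, B): U overlaps B ✓
(U, D): U overlaps D ✓
(U, H): U overlaps H ✓
Count: 7.

7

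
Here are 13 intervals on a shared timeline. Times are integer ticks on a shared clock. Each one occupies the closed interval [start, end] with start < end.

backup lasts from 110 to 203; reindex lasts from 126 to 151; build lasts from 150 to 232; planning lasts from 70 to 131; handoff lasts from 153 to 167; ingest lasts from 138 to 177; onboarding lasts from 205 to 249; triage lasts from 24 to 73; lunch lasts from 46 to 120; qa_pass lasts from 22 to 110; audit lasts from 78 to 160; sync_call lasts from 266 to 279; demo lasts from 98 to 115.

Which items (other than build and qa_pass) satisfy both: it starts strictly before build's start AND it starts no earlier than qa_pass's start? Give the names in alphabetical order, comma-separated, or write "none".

audit, backup, demo, ingest, lunch, planning, reindex, triage

Conditions: its start is strictly before build's start (X.start < 150) AND its start is no earlier than qa_pass's start (X.start >= 22).
audit: start 78 < 150? ✓; start 78 >= 22? ✓ → yes.
backup: start 110 < 150? ✓; start 110 >= 22? ✓ → yes.
demo: start 98 < 150? ✓; start 98 >= 22? ✓ → yes.
handoff: start 153 < 150? ✗; start 153 >= 22? ✓ → no.
ingest: start 138 < 150? ✓; start 138 >= 22? ✓ → yes.
lunch: start 46 < 150? ✓; start 46 >= 22? ✓ → yes.
onboarding: start 205 < 150? ✗; start 205 >= 22? ✓ → no.
planning: start 70 < 150? ✓; start 70 >= 22? ✓ → yes.
reindex: start 126 < 150? ✓; start 126 >= 22? ✓ → yes.
sync_call: start 266 < 150? ✗; start 266 >= 22? ✓ → no.
triage: start 24 < 150? ✓; start 24 >= 22? ✓ → yes.
Result: audit, backup, demo, ingest, lunch, planning, reindex, triage.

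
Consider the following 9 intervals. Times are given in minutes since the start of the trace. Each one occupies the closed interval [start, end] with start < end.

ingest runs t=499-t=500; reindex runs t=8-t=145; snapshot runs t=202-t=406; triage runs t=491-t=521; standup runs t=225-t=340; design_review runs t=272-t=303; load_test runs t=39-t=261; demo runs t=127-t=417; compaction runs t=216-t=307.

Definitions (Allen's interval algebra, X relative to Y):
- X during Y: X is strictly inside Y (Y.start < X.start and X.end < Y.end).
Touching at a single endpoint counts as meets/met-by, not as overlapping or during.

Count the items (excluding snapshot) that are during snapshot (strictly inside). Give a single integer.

3

Target snapshot = [t=202, t=406].
compaction [t=216, t=307] → during → counts.
demo [t=127, t=417] → contains → no.
design_review [t=272, t=303] → during → counts.
ingest [t=499, t=500] → after → no.
load_test [t=39, t=261] → overlaps → no.
reindex [t=8, t=145] → before → no.
standup [t=225, t=340] → during → counts.
triage [t=491, t=521] → after → no.
Total: 3.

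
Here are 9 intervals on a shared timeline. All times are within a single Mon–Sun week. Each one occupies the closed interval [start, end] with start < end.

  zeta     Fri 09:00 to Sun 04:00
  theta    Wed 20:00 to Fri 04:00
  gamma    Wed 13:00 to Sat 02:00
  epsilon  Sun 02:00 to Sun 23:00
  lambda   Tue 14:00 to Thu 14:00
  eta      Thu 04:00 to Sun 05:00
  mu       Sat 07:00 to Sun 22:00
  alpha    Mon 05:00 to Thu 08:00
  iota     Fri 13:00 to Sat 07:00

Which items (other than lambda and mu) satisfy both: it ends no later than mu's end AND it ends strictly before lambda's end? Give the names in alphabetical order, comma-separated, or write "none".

alpha

Conditions: its end is no later than mu's end (X.end <= Sun 22:00) AND its end is strictly before lambda's end (X.end < Thu 14:00).
alpha: end Thu 08:00 <= Sun 22:00? ✓; end Thu 08:00 < Thu 14:00? ✓ → yes.
epsilon: end Sun 23:00 <= Sun 22:00? ✗; end Sun 23:00 < Thu 14:00? ✗ → no.
eta: end Sun 05:00 <= Sun 22:00? ✓; end Sun 05:00 < Thu 14:00? ✗ → no.
gamma: end Sat 02:00 <= Sun 22:00? ✓; end Sat 02:00 < Thu 14:00? ✗ → no.
iota: end Sat 07:00 <= Sun 22:00? ✓; end Sat 07:00 < Thu 14:00? ✗ → no.
theta: end Fri 04:00 <= Sun 22:00? ✓; end Fri 04:00 < Thu 14:00? ✗ → no.
zeta: end Sun 04:00 <= Sun 22:00? ✓; end Sun 04:00 < Thu 14:00? ✗ → no.
Result: alpha.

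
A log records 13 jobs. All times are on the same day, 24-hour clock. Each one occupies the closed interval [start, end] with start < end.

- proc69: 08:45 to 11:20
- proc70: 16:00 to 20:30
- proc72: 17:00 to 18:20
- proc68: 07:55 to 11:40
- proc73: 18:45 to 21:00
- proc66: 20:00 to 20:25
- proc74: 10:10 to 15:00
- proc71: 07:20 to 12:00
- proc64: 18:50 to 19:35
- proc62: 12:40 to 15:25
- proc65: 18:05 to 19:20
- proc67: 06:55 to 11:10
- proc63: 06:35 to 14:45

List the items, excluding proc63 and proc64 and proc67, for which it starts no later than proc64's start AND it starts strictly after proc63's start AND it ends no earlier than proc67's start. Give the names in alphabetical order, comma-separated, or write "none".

proc62, proc65, proc68, proc69, proc70, proc71, proc72, proc73, proc74

Conditions: its start is no later than proc64's start (X.start <= 18:50) AND its start is strictly after proc63's start (X.start > 06:35) AND its end is no earlier than proc67's start (X.end >= 06:55).
proc62: start 12:40 <= 18:50? ✓; start 12:40 > 06:35? ✓; end 15:25 >= 06:55? ✓ → yes.
proc65: start 18:05 <= 18:50? ✓; start 18:05 > 06:35? ✓; end 19:20 >= 06:55? ✓ → yes.
proc66: start 20:00 <= 18:50? ✗; start 20:00 > 06:35? ✓; end 20:25 >= 06:55? ✓ → no.
proc68: start 07:55 <= 18:50? ✓; start 07:55 > 06:35? ✓; end 11:40 >= 06:55? ✓ → yes.
proc69: start 08:45 <= 18:50? ✓; start 08:45 > 06:35? ✓; end 11:20 >= 06:55? ✓ → yes.
proc70: start 16:00 <= 18:50? ✓; start 16:00 > 06:35? ✓; end 20:30 >= 06:55? ✓ → yes.
proc71: start 07:20 <= 18:50? ✓; start 07:20 > 06:35? ✓; end 12:00 >= 06:55? ✓ → yes.
proc72: start 17:00 <= 18:50? ✓; start 17:00 > 06:35? ✓; end 18:20 >= 06:55? ✓ → yes.
proc73: start 18:45 <= 18:50? ✓; start 18:45 > 06:35? ✓; end 21:00 >= 06:55? ✓ → yes.
proc74: start 10:10 <= 18:50? ✓; start 10:10 > 06:35? ✓; end 15:00 >= 06:55? ✓ → yes.
Result: proc62, proc65, proc68, proc69, proc70, proc71, proc72, proc73, proc74.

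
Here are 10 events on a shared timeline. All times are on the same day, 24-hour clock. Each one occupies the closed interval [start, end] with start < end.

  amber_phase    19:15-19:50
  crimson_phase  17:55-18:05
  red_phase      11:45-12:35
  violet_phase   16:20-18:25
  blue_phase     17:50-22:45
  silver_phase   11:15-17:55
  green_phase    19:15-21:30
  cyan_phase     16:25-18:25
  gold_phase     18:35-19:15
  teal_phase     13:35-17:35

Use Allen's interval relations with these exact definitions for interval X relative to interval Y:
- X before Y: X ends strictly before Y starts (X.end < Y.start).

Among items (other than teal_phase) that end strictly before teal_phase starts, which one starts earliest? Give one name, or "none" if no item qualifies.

red_phase

Target teal_phase = [13:35, 17:35].
amber_phase [19:15, 19:50] → after → excluded.
blue_phase [17:50, 22:45] → after → excluded.
crimson_phase [17:55, 18:05] → after → excluded.
cyan_phase [16:25, 18:25] → overlapped-by → excluded.
gold_phase [18:35, 19:15] → after → excluded.
green_phase [19:15, 21:30] → after → excluded.
red_phase [11:45, 12:35] → before → candidate.
silver_phase [11:15, 17:55] → contains → excluded.
violet_phase [16:20, 18:25] → overlapped-by → excluded.
Among candidates, earliest start is 11:45 → red_phase.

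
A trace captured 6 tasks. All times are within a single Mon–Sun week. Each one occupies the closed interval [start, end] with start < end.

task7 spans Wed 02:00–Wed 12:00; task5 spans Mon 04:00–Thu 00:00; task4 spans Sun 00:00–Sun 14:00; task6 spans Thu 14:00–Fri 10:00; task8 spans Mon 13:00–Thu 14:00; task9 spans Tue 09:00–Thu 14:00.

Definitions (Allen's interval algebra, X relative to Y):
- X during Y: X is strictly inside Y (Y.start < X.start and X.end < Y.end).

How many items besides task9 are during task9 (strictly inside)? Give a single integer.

Target task9 = [Tue 09:00, Thu 14:00].
task4 [Sun 00:00, Sun 14:00] → after → no.
task5 [Mon 04:00, Thu 00:00] → overlaps → no.
task6 [Thu 14:00, Fri 10:00] → met-by → no.
task7 [Wed 02:00, Wed 12:00] → during → counts.
task8 [Mon 13:00, Thu 14:00] → finished-by → no.
Total: 1.

1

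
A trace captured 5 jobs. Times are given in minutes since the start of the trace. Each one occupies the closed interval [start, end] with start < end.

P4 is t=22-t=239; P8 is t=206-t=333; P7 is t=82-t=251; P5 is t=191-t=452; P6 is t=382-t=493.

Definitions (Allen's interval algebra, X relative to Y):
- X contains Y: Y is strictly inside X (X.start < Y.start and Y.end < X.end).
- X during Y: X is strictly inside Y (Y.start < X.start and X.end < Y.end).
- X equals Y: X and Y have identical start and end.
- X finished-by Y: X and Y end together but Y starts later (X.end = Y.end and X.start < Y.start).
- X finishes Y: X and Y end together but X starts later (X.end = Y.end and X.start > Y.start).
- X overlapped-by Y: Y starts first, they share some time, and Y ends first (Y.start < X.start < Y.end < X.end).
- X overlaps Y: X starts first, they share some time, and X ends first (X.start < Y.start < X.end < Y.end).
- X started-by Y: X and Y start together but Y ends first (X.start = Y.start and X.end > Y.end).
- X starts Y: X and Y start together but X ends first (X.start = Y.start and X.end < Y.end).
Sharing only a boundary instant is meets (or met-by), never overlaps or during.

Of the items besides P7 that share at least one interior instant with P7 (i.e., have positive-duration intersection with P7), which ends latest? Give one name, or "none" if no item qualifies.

P5

Target P7 = [t=82, t=251].
P4 [t=22, t=239] → overlaps → candidate.
P5 [t=191, t=452] → overlapped-by → candidate.
P6 [t=382, t=493] → after → excluded.
P8 [t=206, t=333] → overlapped-by → candidate.
Among candidates, latest end is t=452 → P5.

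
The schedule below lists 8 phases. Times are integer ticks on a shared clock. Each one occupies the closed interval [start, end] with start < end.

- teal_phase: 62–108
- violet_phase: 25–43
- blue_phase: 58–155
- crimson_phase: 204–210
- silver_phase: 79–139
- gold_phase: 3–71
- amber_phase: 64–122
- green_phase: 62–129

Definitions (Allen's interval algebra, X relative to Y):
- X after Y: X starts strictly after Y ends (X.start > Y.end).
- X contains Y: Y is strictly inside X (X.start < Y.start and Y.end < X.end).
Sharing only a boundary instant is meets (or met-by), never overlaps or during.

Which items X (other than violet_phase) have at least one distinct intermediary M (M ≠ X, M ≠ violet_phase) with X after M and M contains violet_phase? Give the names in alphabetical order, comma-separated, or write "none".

crimson_phase, silver_phase

Target violet_phase = [25, 43].
Intermediaries M with M contains violet_phase: gold_phase.
Via gold_phase — items with X after gold_phase: crimson_phase, silver_phase.
Union: crimson_phase, silver_phase.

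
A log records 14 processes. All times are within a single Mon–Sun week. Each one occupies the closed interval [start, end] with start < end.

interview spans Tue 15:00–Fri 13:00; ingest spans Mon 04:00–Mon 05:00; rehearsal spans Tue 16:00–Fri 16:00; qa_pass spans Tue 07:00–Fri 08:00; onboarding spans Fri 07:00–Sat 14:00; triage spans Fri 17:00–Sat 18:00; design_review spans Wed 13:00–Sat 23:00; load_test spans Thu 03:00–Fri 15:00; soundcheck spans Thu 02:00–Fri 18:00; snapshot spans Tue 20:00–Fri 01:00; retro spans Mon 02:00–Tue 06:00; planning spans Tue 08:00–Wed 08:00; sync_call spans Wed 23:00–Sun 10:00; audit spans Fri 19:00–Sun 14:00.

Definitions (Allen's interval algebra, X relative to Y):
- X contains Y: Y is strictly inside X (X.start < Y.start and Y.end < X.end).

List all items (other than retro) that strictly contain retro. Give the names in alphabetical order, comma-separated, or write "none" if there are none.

none

Target retro = [Mon 02:00, Tue 06:00].
audit [Fri 19:00, Sun 14:00] → after → no.
design_review [Wed 13:00, Sat 23:00] → after → no.
ingest [Mon 04:00, Mon 05:00] → during → no.
interview [Tue 15:00, Fri 13:00] → after → no.
load_test [Thu 03:00, Fri 15:00] → after → no.
onboarding [Fri 07:00, Sat 14:00] → after → no.
planning [Tue 08:00, Wed 08:00] → after → no.
qa_pass [Tue 07:00, Fri 08:00] → after → no.
rehearsal [Tue 16:00, Fri 16:00] → after → no.
snapshot [Tue 20:00, Fri 01:00] → after → no.
soundcheck [Thu 02:00, Fri 18:00] → after → no.
sync_call [Wed 23:00, Sun 10:00] → after → no.
triage [Fri 17:00, Sat 18:00] → after → no.
Result: none.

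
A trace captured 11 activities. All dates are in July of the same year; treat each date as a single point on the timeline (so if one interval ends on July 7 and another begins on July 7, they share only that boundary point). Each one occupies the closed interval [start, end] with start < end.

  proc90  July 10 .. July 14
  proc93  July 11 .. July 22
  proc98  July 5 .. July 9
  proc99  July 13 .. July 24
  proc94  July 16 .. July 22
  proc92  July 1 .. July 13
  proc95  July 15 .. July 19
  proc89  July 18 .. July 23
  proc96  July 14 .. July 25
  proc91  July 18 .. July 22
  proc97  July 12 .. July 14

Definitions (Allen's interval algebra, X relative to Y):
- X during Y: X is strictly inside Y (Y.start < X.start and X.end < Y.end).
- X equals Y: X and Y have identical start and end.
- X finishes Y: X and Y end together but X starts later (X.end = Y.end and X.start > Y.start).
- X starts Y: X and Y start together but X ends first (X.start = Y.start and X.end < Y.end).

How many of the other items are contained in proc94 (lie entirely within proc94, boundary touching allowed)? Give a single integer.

Target proc94 = [July 16, July 22].
proc89 [July 18, July 23] → overlapped-by → no.
proc90 [July 10, July 14] → before → no.
proc91 [July 18, July 22] → finishes → counts.
proc92 [July 1, July 13] → before → no.
proc93 [July 11, July 22] → finished-by → no.
proc95 [July 15, July 19] → overlaps → no.
proc96 [July 14, July 25] → contains → no.
proc97 [July 12, July 14] → before → no.
proc98 [July 5, July 9] → before → no.
proc99 [July 13, July 24] → contains → no.
Total: 1.

1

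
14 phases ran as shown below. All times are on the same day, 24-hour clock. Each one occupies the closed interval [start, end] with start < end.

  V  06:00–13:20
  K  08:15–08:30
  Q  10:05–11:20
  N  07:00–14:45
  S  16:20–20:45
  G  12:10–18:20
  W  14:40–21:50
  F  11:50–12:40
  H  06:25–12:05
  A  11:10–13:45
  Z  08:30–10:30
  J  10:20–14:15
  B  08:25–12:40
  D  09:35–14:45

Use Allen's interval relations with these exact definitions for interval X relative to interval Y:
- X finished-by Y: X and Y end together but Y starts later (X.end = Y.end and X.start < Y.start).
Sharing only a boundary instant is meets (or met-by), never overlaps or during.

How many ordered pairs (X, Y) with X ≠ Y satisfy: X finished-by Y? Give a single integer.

2

Checking all 182 ordered pairs for relation 'finished-by'; matching pairs in alphabetical order:
(B, F): B finished-by F ✓
(N, D): N finished-by D ✓
Count: 2.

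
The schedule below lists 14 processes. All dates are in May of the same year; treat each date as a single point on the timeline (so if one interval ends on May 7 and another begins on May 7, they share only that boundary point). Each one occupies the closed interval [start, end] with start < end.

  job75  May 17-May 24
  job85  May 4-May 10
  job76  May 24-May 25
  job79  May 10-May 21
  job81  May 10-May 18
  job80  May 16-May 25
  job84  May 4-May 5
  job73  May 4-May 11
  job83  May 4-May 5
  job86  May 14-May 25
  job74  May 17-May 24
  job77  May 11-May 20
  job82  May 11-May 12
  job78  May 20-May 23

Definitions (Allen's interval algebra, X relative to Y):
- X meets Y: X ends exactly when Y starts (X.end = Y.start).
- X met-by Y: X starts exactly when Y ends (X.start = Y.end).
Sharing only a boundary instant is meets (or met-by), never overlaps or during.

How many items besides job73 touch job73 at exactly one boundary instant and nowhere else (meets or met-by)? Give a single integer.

Target job73 = [May 4, May 11].
job74 [May 17, May 24] → after → no.
job75 [May 17, May 24] → after → no.
job76 [May 24, May 25] → after → no.
job77 [May 11, May 20] → met-by → counts.
job78 [May 20, May 23] → after → no.
job79 [May 10, May 21] → overlapped-by → no.
job80 [May 16, May 25] → after → no.
job81 [May 10, May 18] → overlapped-by → no.
job82 [May 11, May 12] → met-by → counts.
job83 [May 4, May 5] → starts → no.
job84 [May 4, May 5] → starts → no.
job85 [May 4, May 10] → starts → no.
job86 [May 14, May 25] → after → no.
Total: 2.

2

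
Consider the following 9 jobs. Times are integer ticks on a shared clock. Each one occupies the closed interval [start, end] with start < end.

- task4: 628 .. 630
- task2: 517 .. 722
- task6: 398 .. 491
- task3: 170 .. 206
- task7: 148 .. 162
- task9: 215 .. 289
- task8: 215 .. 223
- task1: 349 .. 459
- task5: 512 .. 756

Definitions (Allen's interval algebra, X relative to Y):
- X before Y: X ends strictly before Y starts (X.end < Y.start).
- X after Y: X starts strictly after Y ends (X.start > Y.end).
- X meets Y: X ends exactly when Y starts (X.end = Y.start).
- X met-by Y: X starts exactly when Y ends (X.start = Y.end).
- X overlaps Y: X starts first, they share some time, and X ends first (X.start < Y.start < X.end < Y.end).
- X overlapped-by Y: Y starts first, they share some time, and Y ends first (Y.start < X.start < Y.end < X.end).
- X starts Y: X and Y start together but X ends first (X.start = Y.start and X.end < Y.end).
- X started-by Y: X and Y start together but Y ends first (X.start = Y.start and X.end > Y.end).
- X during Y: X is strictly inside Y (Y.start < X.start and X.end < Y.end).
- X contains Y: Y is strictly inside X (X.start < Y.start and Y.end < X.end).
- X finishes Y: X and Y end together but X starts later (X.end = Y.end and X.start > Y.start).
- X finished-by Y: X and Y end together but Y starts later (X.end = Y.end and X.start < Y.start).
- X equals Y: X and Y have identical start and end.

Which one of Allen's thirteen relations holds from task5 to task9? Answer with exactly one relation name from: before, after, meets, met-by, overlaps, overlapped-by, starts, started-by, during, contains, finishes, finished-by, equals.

after

task5 = [512, 756]; task9 = [215, 289].
Compare endpoints: task5.start > task9.start, task5.start > task9.end, task5.end > task9.start, task5.end > task9.end.
That pattern is 'after'.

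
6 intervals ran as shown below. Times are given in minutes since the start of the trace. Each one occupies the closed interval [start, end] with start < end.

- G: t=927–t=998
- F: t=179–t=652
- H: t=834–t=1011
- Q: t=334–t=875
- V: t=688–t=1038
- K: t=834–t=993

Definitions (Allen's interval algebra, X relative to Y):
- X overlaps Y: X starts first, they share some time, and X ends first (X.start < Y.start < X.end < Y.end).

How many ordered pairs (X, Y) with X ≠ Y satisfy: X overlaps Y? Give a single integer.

Checking all 30 ordered pairs for relation 'overlaps'; matching pairs in alphabetical order:
(F, Q): F overlaps Q ✓
(K, G): K overlaps G ✓
(Q, H): Q overlaps H ✓
(Q, K): Q overlaps K ✓
(Q, V): Q overlaps V ✓
Count: 5.

5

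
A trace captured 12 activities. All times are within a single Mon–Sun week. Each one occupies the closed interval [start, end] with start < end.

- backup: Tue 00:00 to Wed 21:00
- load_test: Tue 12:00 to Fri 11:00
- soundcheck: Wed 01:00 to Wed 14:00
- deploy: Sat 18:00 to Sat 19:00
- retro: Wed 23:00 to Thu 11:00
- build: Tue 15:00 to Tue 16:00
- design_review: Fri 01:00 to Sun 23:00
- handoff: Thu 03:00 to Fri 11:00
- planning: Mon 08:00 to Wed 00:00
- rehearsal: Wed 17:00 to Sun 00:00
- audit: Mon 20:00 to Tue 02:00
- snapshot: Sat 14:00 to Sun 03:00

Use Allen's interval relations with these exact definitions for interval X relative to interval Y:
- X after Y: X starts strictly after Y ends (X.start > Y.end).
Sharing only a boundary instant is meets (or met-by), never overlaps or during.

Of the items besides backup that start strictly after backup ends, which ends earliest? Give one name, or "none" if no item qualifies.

Target backup = [Tue 00:00, Wed 21:00].
audit [Mon 20:00, Tue 02:00] → overlaps → excluded.
build [Tue 15:00, Tue 16:00] → during → excluded.
deploy [Sat 18:00, Sat 19:00] → after → candidate.
design_review [Fri 01:00, Sun 23:00] → after → candidate.
handoff [Thu 03:00, Fri 11:00] → after → candidate.
load_test [Tue 12:00, Fri 11:00] → overlapped-by → excluded.
planning [Mon 08:00, Wed 00:00] → overlaps → excluded.
rehearsal [Wed 17:00, Sun 00:00] → overlapped-by → excluded.
retro [Wed 23:00, Thu 11:00] → after → candidate.
snapshot [Sat 14:00, Sun 03:00] → after → candidate.
soundcheck [Wed 01:00, Wed 14:00] → during → excluded.
Among candidates, earliest end is Thu 11:00 → retro.

retro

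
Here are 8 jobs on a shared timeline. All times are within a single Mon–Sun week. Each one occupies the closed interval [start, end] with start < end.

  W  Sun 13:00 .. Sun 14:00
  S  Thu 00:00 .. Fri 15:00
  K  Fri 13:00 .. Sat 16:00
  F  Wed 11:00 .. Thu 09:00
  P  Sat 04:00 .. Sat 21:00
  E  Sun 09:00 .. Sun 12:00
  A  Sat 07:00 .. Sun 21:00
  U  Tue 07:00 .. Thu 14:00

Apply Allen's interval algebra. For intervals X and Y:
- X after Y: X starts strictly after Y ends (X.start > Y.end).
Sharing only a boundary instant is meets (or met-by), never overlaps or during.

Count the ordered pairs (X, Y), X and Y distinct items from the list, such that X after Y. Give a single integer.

19

Checking all 56 ordered pairs for relation 'after'; matching pairs in alphabetical order:
(A, F): A after F ✓
(A, S): A after S ✓
(A, U): A after U ✓
(E, F): E after F ✓
(E, K): E after K ✓
(E, P): E after P ✓
(E, S): E after S ✓
(E, U): E after U ✓
(K, F): K after F ✓
(K, U): K after U ✓
(P, F): P after F ✓
(P, S): P after S ✓
(P, U): P after U ✓
(W, E): W after E ✓
(W, F): W after F ✓
(W, K): W after K ✓
(W, P): W after P ✓
(W, S): W after S ✓
(W, U): W after U ✓
Count: 19.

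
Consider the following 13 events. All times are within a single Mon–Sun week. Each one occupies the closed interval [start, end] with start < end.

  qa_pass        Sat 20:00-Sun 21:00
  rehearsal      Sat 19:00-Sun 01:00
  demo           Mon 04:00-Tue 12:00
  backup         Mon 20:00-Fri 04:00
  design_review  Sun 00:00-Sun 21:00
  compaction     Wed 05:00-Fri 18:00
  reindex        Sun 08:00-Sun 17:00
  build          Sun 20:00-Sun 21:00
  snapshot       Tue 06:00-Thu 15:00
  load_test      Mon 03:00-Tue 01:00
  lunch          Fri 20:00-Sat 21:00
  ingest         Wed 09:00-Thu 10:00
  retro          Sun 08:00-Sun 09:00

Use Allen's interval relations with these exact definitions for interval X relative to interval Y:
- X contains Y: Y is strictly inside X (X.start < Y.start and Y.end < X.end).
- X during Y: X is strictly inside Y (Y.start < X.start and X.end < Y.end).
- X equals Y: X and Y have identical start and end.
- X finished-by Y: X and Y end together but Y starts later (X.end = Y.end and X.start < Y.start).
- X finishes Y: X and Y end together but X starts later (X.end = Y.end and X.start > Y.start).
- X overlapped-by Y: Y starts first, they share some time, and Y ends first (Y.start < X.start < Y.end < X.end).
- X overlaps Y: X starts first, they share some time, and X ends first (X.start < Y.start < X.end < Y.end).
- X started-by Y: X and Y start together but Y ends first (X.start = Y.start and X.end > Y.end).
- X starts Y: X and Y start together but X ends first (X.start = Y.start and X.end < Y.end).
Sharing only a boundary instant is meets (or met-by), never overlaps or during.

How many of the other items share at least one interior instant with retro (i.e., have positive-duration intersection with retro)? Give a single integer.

Target retro = [Sun 08:00, Sun 09:00].
backup [Mon 20:00, Fri 04:00] → before → no.
build [Sun 20:00, Sun 21:00] → after → no.
compaction [Wed 05:00, Fri 18:00] → before → no.
demo [Mon 04:00, Tue 12:00] → before → no.
design_review [Sun 00:00, Sun 21:00] → contains → counts.
ingest [Wed 09:00, Thu 10:00] → before → no.
load_test [Mon 03:00, Tue 01:00] → before → no.
lunch [Fri 20:00, Sat 21:00] → before → no.
qa_pass [Sat 20:00, Sun 21:00] → contains → counts.
rehearsal [Sat 19:00, Sun 01:00] → before → no.
reindex [Sun 08:00, Sun 17:00] → started-by → counts.
snapshot [Tue 06:00, Thu 15:00] → before → no.
Total: 3.

3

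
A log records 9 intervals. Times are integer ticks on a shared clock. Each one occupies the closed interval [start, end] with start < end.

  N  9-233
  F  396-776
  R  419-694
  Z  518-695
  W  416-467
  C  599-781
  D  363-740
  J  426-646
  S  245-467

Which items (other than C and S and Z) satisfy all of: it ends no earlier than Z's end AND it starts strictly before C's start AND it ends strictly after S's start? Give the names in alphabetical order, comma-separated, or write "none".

Conditions: its end is no earlier than Z's end (X.end >= 695) AND its start is strictly before C's start (X.start < 599) AND its end is strictly after S's start (X.end > 245).
D: end 740 >= 695? ✓; start 363 < 599? ✓; end 740 > 245? ✓ → yes.
F: end 776 >= 695? ✓; start 396 < 599? ✓; end 776 > 245? ✓ → yes.
J: end 646 >= 695? ✗; start 426 < 599? ✓; end 646 > 245? ✓ → no.
N: end 233 >= 695? ✗; start 9 < 599? ✓; end 233 > 245? ✗ → no.
R: end 694 >= 695? ✗; start 419 < 599? ✓; end 694 > 245? ✓ → no.
W: end 467 >= 695? ✗; start 416 < 599? ✓; end 467 > 245? ✓ → no.
Result: D, F.

D, F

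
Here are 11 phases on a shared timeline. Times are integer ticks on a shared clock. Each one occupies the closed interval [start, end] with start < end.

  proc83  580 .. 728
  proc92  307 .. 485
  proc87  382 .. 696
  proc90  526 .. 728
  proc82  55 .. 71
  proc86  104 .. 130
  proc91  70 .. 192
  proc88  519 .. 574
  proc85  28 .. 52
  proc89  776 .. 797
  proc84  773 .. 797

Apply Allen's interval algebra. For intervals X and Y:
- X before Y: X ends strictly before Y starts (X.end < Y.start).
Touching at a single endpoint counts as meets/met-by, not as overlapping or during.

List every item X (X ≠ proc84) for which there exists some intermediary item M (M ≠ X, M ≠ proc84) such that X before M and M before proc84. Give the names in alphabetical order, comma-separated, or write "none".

proc82, proc85, proc86, proc88, proc91, proc92

Target proc84 = [773, 797].
Intermediaries M with M before proc84: proc82, proc83, proc85, proc86, proc87, proc88, proc90, proc91, proc92.
Via proc82 — items with X before proc82: proc85.
Via proc83 — items with X before proc83: proc82, proc85, proc86, proc88, proc91, proc92.
Via proc85 — items with X before proc85: none.
Via proc86 — items with X before proc86: proc82, proc85.
Via proc87 — items with X before proc87: proc82, proc85, proc86, proc91.
Via proc88 — items with X before proc88: proc82, proc85, proc86, proc91, proc92.
Via proc90 — items with X before proc90: proc82, proc85, proc86, proc91, proc92.
Via proc91 — items with X before proc91: proc85.
Via proc92 — items with X before proc92: proc82, proc85, proc86, proc91.
Union: proc82, proc85, proc86, proc88, proc91, proc92.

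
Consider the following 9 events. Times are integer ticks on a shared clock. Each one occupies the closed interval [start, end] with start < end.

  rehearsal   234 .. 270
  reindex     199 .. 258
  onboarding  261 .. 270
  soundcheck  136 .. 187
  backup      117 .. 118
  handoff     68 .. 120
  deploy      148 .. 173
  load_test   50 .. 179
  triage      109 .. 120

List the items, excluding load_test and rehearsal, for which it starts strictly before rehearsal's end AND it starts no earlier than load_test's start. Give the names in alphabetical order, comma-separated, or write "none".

backup, deploy, handoff, onboarding, reindex, soundcheck, triage

Conditions: its start is strictly before rehearsal's end (X.start < 270) AND its start is no earlier than load_test's start (X.start >= 50).
backup: start 117 < 270? ✓; start 117 >= 50? ✓ → yes.
deploy: start 148 < 270? ✓; start 148 >= 50? ✓ → yes.
handoff: start 68 < 270? ✓; start 68 >= 50? ✓ → yes.
onboarding: start 261 < 270? ✓; start 261 >= 50? ✓ → yes.
reindex: start 199 < 270? ✓; start 199 >= 50? ✓ → yes.
soundcheck: start 136 < 270? ✓; start 136 >= 50? ✓ → yes.
triage: start 109 < 270? ✓; start 109 >= 50? ✓ → yes.
Result: backup, deploy, handoff, onboarding, reindex, soundcheck, triage.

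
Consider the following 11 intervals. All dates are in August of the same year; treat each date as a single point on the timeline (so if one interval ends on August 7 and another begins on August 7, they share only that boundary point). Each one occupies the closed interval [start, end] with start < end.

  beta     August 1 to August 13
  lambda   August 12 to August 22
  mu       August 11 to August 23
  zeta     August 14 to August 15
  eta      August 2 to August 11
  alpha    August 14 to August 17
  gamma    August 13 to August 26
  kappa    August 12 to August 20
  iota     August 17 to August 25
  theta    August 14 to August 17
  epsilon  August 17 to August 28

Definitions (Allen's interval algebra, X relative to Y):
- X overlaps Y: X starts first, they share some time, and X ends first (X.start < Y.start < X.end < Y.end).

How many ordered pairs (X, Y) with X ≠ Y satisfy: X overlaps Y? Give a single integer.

Checking all 110 ordered pairs for relation 'overlaps'; matching pairs in alphabetical order:
(beta, kappa): beta overlaps kappa ✓
(beta, lambda): beta overlaps lambda ✓
(beta, mu): beta overlaps mu ✓
(gamma, epsilon): gamma overlaps epsilon ✓
(kappa, epsilon): kappa overlaps epsilon ✓
(kappa, gamma): kappa overlaps gamma ✓
(kappa, iota): kappa overlaps iota ✓
(lambda, epsilon): lambda overlaps epsilon ✓
(lambda, gamma): lambda overlaps gamma ✓
(lambda, iota): lambda overlaps iota ✓
(mu, epsilon): mu overlaps epsilon ✓
(mu, gamma): mu overlaps gamma ✓
(mu, iota): mu overlaps iota ✓
Count: 13.

13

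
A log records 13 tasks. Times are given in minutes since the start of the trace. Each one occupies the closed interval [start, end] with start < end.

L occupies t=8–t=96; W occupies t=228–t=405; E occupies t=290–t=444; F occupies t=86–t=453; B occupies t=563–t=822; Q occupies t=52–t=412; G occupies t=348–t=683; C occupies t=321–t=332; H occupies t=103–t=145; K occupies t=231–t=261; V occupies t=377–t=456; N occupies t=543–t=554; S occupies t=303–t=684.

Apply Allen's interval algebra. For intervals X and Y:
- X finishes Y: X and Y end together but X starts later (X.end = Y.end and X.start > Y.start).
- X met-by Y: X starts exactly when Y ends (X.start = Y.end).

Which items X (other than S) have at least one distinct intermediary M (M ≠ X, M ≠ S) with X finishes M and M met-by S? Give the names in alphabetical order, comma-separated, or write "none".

Target S = [t=303, t=684].
Intermediaries M with M met-by S: none.
Union: none.

none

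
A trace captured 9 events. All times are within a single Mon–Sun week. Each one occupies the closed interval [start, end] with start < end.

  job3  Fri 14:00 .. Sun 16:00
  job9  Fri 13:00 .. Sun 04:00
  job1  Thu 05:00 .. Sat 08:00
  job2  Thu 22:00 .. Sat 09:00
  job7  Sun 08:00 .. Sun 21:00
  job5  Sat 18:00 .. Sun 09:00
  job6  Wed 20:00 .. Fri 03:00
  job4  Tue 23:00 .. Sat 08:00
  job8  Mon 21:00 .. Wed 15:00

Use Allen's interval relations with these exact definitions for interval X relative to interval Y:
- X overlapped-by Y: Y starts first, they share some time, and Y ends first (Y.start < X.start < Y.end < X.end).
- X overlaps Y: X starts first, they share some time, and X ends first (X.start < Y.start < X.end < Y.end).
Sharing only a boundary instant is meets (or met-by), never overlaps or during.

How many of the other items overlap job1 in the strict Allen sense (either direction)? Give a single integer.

Target job1 = [Thu 05:00, Sat 08:00].
job2 [Thu 22:00, Sat 09:00] → overlapped-by → counts.
job3 [Fri 14:00, Sun 16:00] → overlapped-by → counts.
job4 [Tue 23:00, Sat 08:00] → finished-by → no.
job5 [Sat 18:00, Sun 09:00] → after → no.
job6 [Wed 20:00, Fri 03:00] → overlaps → counts.
job7 [Sun 08:00, Sun 21:00] → after → no.
job8 [Mon 21:00, Wed 15:00] → before → no.
job9 [Fri 13:00, Sun 04:00] → overlapped-by → counts.
Total: 4.

4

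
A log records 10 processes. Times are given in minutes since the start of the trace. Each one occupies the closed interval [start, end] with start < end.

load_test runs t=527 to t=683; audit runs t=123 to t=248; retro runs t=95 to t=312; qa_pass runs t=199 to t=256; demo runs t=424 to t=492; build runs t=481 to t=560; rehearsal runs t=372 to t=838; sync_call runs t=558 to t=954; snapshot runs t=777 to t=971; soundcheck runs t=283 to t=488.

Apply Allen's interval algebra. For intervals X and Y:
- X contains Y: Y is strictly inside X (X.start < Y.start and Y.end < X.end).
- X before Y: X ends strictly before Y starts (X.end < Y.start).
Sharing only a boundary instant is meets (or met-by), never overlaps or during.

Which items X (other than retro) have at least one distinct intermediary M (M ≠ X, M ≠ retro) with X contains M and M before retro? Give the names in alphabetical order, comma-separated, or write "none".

none

Target retro = [t=95, t=312].
Intermediaries M with M before retro: none.
Union: none.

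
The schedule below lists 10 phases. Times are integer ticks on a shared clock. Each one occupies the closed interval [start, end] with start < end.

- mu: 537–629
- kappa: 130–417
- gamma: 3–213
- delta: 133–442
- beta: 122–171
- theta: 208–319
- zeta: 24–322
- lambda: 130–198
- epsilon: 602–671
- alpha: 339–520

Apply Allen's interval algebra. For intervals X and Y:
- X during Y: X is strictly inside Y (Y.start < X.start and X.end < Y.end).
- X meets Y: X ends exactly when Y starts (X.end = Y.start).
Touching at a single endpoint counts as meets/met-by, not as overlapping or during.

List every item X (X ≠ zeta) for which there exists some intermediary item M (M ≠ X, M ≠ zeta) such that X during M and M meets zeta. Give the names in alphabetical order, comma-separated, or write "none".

none

Target zeta = [24, 322].
Intermediaries M with M meets zeta: none.
Union: none.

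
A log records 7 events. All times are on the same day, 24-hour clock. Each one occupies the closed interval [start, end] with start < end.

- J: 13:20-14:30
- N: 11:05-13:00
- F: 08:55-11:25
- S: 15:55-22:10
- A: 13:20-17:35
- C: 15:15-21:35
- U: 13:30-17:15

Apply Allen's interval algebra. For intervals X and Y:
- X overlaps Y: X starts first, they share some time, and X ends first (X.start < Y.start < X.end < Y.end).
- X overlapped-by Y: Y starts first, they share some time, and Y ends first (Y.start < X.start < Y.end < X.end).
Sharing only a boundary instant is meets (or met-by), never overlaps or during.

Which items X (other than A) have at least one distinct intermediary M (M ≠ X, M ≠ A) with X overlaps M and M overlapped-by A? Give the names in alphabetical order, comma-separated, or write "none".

Target A = [13:20, 17:35].
Intermediaries M with M overlapped-by A: C, S.
Via C — items with X overlaps C: U.
Via S — items with X overlaps S: C, U.
Union: C, U.

C, U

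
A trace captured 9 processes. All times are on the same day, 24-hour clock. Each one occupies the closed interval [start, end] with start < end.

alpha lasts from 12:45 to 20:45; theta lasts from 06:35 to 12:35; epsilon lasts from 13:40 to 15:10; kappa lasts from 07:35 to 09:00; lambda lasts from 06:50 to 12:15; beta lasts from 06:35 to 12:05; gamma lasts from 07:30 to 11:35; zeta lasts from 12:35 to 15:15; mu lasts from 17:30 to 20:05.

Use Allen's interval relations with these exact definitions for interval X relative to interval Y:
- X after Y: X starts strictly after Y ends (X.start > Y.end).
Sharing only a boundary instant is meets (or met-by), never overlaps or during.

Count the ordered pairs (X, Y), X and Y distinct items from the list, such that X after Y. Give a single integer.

Checking all 72 ordered pairs for relation 'after'; matching pairs in alphabetical order:
(alpha, beta): alpha after beta ✓
(alpha, gamma): alpha after gamma ✓
(alpha, kappa): alpha after kappa ✓
(alpha, lambda): alpha after lambda ✓
(alpha, theta): alpha after theta ✓
(epsilon, beta): epsilon after beta ✓
(epsilon, gamma): epsilon after gamma ✓
(epsilon, kappa): epsilon after kappa ✓
(epsilon, lambda): epsilon after lambda ✓
(epsilon, theta): epsilon after theta ✓
(mu, beta): mu after beta ✓
(mu, epsilon): mu after epsilon ✓
(mu, gamma): mu after gamma ✓
(mu, kappa): mu after kappa ✓
(mu, lambda): mu after lambda ✓
(mu, theta): mu after theta ✓
(mu, zeta): mu after zeta ✓
(zeta, beta): zeta after beta ✓
(zeta, gamma): zeta after gamma ✓
(zeta, kappa): zeta after kappa ✓
(zeta, lambda): zeta after lambda ✓
Count: 21.

21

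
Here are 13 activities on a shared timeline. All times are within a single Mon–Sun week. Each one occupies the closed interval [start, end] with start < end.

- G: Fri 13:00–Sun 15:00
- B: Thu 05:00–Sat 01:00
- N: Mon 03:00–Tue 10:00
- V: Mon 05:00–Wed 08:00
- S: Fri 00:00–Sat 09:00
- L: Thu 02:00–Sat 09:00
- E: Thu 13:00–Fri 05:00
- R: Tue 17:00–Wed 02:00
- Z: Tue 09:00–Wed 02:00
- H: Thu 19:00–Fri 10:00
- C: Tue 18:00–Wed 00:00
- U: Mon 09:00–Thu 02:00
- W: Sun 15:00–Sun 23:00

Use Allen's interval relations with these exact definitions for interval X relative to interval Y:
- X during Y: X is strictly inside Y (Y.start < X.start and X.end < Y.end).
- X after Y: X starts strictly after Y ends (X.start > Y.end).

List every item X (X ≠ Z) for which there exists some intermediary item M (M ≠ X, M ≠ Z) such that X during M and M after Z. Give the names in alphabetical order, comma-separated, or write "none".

Target Z = [Tue 09:00, Wed 02:00].
Intermediaries M with M after Z: B, E, G, H, L, S, W.
Via B — items with X during B: E, H.
Via E — items with X during E: none.
Via G — items with X during G: none.
Via H — items with X during H: none.
Via L — items with X during L: B, E, H.
Via S — items with X during S: none.
Via W — items with X during W: none.
Union: B, E, H.

B, E, H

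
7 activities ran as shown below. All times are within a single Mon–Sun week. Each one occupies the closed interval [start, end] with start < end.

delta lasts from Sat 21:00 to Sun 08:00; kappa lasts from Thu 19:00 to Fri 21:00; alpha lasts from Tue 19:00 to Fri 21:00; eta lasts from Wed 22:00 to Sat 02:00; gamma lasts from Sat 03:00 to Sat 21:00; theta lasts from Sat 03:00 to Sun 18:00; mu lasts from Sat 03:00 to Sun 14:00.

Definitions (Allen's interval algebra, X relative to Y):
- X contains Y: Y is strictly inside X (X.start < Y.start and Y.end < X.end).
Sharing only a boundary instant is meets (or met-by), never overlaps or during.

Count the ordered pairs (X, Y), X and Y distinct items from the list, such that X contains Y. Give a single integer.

3

Checking all 42 ordered pairs for relation 'contains'; matching pairs in alphabetical order:
(eta, kappa): eta contains kappa ✓
(mu, delta): mu contains delta ✓
(theta, delta): theta contains delta ✓
Count: 3.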